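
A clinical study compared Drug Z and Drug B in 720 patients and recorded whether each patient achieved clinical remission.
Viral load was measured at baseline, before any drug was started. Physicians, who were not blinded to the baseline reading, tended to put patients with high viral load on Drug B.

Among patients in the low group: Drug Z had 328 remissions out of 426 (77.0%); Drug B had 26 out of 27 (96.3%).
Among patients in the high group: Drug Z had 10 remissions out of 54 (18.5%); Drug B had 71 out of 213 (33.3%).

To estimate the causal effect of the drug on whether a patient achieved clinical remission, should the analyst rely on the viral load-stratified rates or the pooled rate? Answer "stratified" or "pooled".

Within every viral load level Drug B has the higher rate, yet pooled Drug Z does — Simpson's reversal.
The imbalance in viral load arose from how patients were allocated, not from anything the drug did; and viral load independently affects the outcome. The pooled gap is confounded — condition on viral load.
Within each level — low: 77.0% vs 96.3%; high: 18.5% vs 33.3% — Drug B is higher every time.

stratified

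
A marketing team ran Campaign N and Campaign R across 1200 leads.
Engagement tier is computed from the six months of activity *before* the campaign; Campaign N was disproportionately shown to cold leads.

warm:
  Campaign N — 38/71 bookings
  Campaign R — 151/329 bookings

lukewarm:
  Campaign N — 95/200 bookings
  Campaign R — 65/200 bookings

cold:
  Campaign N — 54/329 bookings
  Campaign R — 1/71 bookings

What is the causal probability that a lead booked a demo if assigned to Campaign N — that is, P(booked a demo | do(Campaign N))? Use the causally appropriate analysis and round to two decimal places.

The imbalance in engagement tier arose from how leads were allocated, not from anything the campaign did; and engagement tier independently affects the outcome. The pooled gap is confounded — condition on engagement tier.
Standardising Campaign N to the population engagement tier mix: 0.333·38/71 + 0.333·95/200 + 0.333·54/329 = 0.391.

0.39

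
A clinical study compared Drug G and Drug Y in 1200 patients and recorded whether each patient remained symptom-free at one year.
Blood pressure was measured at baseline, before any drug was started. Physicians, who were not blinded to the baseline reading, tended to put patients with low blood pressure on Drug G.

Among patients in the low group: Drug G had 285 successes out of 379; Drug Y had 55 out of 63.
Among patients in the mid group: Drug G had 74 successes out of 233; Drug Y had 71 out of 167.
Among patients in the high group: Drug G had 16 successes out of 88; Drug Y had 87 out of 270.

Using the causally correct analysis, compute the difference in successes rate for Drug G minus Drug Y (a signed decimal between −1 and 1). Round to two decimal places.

Blood pressure is set before the drug has any effect — it is not caused by the drug — and it independently drives the outcome. That makes it a confounder, so the causal comparison is within blood pressure levels.
Adjusting over the population distribution of blood pressure: 0.368·(0.752−0.873) + 0.333·(0.318−0.425) + 0.298·(0.182−0.322) = -0.122.

-0.12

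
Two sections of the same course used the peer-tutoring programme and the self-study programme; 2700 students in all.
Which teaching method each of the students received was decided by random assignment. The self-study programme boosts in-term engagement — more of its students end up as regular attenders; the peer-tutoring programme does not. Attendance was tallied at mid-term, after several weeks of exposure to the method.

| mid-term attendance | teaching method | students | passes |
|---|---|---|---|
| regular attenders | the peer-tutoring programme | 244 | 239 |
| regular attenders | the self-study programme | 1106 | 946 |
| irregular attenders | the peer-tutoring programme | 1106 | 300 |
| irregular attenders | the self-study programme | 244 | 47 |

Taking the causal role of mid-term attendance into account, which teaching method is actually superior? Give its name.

the self-study programme

Mid-term attendance is recorded after the teaching method and is itself shifted by it — it sits on the causal path from teaching method to outcome. Conditioning on a mediator would strip out part of the effect we want; the pooled comparison gives the total causal effect.
Pooled: the peer-tutoring programme 39.9% vs the self-study programme 73.6%; the self-study programme is higher overall.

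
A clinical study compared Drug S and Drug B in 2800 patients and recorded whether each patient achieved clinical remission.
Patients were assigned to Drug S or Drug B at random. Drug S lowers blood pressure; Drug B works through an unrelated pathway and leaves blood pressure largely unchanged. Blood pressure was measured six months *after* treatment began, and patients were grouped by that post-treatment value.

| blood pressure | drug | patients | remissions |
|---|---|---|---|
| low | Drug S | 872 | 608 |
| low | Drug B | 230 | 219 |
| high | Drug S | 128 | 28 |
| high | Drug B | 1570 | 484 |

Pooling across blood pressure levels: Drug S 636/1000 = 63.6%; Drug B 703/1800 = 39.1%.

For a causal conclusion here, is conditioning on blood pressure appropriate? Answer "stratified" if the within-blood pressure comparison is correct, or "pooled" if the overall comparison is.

Drug B is higher inside every blood pressure stratum but Drug S is higher in aggregate. Whether to stratify depends on how blood pressure relates to the drug.
Blood pressure is downstream of the drug. One should not condition on a consequence of treatment, so the overall rates are the right comparison.
Pooled: Drug S 63.6% vs Drug B 39.1%; Drug S is higher overall.

pooled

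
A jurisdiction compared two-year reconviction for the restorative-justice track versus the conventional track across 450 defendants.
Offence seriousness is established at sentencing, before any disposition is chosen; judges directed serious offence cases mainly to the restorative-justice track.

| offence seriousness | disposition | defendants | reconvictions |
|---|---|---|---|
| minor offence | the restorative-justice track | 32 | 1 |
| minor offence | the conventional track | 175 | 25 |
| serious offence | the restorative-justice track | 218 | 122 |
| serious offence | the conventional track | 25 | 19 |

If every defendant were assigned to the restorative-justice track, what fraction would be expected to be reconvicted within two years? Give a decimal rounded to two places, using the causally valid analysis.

0.32

Within every offence seriousness level the restorative-justice track has the lower rate, yet pooled the conventional track does — Simpson's reversal.
The imbalance in offence seriousness arose from how defendants were allocated, not from anything the disposition did; and offence seriousness independently affects the outcome. The pooled gap is confounded — condition on offence seriousness.
Standardising the restorative-justice track to the population offence seriousness mix: 0.460·1/32 + 0.540·122/218 = 0.317.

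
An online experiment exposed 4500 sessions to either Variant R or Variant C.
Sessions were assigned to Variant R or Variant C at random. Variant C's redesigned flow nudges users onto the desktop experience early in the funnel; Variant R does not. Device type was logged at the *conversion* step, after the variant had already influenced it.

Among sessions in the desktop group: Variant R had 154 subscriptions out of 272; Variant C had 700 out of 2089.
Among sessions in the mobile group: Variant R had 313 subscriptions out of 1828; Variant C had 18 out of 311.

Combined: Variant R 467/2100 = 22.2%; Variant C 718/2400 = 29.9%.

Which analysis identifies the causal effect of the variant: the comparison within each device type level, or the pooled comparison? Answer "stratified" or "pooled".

The stratified and pooled comparisons disagree (Variant R wins within each device type; Variant C wins overall), so the answer turns on the causal role of device type.
Because the variant influences device type, device type is a post-treatment mediator, not a confounder. Stratifying on it would bias the estimate; the causal effect is the crude pooled difference.
Pooled: Variant R 22.2% vs Variant C 29.9%; Variant C is higher overall.

pooled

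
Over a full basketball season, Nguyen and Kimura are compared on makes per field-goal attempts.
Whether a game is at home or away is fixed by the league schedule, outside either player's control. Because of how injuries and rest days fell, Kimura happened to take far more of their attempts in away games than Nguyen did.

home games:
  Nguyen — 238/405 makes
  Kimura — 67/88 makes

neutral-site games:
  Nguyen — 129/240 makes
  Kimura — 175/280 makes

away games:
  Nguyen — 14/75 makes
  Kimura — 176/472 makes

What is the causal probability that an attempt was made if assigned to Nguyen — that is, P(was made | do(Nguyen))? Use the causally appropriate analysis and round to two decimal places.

0.43

Nothing the player does changes game venue; the imbalance is an allocation artefact. With game venue also predicting the outcome, the pooled figure is confounded, and the within-stratum comparison is the causal one.
Standardising Nguyen to the population game venue mix: 0.316·238/405 + 0.333·129/240 + 0.351·14/75 = 0.430.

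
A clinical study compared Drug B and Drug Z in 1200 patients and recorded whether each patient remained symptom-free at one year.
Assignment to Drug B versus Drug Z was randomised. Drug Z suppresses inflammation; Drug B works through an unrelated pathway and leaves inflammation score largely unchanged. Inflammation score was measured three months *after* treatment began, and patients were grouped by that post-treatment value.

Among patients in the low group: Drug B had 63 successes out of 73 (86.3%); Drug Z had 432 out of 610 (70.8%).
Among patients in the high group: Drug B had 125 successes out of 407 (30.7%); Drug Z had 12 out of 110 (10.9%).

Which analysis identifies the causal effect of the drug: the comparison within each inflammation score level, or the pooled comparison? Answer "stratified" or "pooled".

The distribution of inflammation score is itself part of what the drug does — it is an intermediate outcome. Holding it fixed would remove that part of the effect; the total effect is the pooled difference.
Pooled: Drug B 39.2% vs Drug Z 61.7%; Drug Z is higher overall.

pooled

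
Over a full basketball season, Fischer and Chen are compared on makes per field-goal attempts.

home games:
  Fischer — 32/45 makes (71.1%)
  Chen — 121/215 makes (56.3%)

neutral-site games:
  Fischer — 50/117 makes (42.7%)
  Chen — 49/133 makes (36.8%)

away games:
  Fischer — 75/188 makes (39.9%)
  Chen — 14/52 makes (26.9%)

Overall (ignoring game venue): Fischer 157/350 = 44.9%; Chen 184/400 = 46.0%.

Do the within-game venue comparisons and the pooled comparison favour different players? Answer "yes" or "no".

Within each game venue level (home games 71.1% vs 56.3%; neutral-site games 42.7% vs 36.8%; away games 39.9% vs 26.9%), Fischer has the higher rate every time. Pooled: 44.9% vs 46.0% — Chen has the higher rate overall. The two comparisons disagree.

yes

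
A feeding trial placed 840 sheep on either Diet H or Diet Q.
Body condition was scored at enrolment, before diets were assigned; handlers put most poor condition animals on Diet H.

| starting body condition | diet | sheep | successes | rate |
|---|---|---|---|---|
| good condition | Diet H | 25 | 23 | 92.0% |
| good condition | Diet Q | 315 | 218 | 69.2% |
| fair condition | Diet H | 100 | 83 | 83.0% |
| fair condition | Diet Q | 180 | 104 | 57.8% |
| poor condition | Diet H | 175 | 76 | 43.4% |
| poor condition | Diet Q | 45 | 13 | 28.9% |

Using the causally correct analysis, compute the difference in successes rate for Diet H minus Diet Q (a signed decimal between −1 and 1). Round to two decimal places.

Starting body condition differs across diets for reasons unrelated to any effect of the diet itself, and it separately predicts the outcome — a classic confounder. We must compare within starting body condition levels.
Adjusting over the population distribution of starting body condition: 0.405·(0.920−0.692) + 0.333·(0.830−0.578) + 0.262·(0.434−0.289) = +0.214.

+0.21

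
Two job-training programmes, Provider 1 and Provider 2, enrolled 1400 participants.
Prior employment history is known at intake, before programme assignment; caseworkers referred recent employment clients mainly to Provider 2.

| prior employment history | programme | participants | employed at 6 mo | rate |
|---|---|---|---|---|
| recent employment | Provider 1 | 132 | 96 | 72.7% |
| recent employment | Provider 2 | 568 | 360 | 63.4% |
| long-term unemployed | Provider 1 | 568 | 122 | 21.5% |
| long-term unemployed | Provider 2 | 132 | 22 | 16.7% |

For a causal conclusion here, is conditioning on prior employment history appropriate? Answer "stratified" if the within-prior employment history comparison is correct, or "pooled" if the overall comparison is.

The stratified and pooled comparisons disagree (Provider 1 wins within each prior employment history; Provider 2 wins overall), so the answer turns on the causal role of prior employment history.
Since prior employment history is a pre-existing factor (not a product of the programme) and it affects the outcome on its own, it is a confounder. The stratified rates, not the pooled rate, identify the causal effect.
Within each level — recent employment: 72.7% vs 63.4%; long-term unemployed: 21.5% vs 16.7% — Provider 1 is higher every time.

stratified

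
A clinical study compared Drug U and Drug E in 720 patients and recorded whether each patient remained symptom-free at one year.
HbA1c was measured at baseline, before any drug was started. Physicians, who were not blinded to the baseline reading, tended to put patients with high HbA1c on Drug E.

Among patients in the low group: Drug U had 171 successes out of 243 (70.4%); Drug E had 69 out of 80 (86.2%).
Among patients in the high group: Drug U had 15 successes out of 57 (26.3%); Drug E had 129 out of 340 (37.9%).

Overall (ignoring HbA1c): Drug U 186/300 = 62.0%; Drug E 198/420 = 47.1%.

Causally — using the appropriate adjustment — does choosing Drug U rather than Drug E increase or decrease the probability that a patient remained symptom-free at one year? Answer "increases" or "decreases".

Nothing the drug does changes HbA1c; the imbalance is an allocation artefact. With HbA1c also predicting the outcome, the pooled figure is confounded, and the within-stratum comparison is the causal one.
Within each level — low: 70.4% vs 86.2%; high: 26.3% vs 37.9% — Drug E is higher every time.

decreases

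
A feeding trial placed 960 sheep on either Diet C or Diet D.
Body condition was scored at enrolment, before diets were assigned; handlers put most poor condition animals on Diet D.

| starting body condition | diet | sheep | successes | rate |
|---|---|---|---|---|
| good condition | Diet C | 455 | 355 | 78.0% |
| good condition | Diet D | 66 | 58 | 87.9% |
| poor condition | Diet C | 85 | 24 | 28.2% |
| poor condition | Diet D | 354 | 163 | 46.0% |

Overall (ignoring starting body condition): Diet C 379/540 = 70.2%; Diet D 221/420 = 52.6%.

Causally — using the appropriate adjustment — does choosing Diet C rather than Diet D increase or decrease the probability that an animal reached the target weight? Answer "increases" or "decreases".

decreases

Here starting body condition is a common cause — it drives both which diet a case falls under and the outcome. The crude comparison mixes populations; the stratum-specific rates are the causally relevant ones.
Within each level — good condition: 78.0% vs 87.9%; poor condition: 28.2% vs 46.0% — Diet D is higher every time.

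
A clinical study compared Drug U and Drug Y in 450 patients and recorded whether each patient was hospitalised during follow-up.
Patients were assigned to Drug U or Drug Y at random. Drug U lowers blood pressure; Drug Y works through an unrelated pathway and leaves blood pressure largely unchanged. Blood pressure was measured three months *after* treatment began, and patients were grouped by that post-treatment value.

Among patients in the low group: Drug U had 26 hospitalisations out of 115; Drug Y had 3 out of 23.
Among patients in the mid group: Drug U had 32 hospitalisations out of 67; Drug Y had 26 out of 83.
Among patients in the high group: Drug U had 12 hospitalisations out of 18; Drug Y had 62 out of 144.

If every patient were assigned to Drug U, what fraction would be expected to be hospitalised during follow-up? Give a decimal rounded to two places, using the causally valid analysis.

Blood pressure is downstream of the drug. One should not condition on a consequence of treatment, so the overall rates are the right comparison.
So P(outcome | do(Drug U)) is just the pooled rate for Drug U: 70/200 = 0.350.

0.35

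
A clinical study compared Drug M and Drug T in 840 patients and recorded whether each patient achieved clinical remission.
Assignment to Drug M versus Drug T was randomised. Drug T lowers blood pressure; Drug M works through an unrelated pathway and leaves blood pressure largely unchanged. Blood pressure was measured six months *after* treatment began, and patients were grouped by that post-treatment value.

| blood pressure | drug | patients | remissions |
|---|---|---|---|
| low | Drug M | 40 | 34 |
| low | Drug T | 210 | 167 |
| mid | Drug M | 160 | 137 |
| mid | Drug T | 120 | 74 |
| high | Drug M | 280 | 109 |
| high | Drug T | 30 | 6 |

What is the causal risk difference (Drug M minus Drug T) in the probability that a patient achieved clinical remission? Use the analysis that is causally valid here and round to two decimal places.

-0.10

Because the drug influences blood pressure, blood pressure is a post-treatment mediator, not a confounder. Stratifying on it would bias the estimate; the causal effect is the crude pooled difference.
The causal difference is the pooled difference: 0.583 − 0.686 = -0.103.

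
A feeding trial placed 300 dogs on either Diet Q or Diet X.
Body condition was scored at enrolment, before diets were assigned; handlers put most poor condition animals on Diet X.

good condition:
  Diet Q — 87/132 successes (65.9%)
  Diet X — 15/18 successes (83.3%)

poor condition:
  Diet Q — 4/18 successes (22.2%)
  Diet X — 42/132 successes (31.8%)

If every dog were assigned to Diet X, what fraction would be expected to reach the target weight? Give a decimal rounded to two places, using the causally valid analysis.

Here starting body condition is a common cause — it drives both which diet a case falls under and the outcome. The crude comparison mixes populations; the stratum-specific rates are the causally relevant ones.
Standardising Diet X to the population starting body condition mix: 0.500·15/18 + 0.500·42/132 = 0.576.

0.58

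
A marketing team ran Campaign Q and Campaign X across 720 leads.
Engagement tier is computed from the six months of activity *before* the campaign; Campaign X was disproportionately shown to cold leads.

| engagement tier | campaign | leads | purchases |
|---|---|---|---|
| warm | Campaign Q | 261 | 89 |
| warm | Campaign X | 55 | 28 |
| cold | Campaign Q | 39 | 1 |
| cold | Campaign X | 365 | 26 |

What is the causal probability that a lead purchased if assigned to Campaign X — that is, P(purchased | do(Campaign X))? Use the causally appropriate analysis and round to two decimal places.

0.26

Nothing the campaign does changes engagement tier; the imbalance is an allocation artefact. With engagement tier also predicting the outcome, the pooled figure is confounded, and the within-stratum comparison is the causal one.
Standardising Campaign X to the population engagement tier mix: 0.439·28/55 + 0.561·26/365 = 0.263.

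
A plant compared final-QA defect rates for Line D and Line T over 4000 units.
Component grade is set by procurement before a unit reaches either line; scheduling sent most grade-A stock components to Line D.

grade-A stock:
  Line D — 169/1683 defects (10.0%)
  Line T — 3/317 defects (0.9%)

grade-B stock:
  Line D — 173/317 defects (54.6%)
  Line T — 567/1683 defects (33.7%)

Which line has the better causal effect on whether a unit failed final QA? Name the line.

Nothing the line does changes component grade; the imbalance is an allocation artefact. With component grade also predicting the outcome, the pooled figure is confounded, and the within-stratum comparison is the causal one.
Within each level — grade-A stock: 10.0% vs 0.9%; grade-B stock: 54.6% vs 33.7% — Line T is lower every time.

Line T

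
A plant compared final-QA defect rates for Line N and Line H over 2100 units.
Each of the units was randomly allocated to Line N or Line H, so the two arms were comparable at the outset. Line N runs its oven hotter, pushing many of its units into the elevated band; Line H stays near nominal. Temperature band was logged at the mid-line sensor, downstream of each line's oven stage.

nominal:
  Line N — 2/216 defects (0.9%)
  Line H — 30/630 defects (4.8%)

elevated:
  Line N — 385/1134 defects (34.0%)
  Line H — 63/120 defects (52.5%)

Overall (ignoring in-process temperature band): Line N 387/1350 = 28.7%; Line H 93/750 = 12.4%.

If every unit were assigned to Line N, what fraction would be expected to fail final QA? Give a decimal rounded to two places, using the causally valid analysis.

0.29

In-process temperature band lies on the pathway line → in-process temperature band → outcome, so adjusting for it blocks the indirect effect. For the total causal effect of line, use the unadjusted pooled rates.
So P(outcome | do(Line N)) is just the pooled rate for Line N: 387/1350 = 0.287.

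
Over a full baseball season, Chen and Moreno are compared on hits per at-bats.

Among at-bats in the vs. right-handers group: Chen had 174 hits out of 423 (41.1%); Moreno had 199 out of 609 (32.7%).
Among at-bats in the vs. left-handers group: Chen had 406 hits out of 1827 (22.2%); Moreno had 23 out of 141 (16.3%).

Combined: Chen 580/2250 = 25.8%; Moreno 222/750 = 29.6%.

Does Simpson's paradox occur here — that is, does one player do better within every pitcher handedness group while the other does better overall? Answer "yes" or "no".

Within each pitcher handedness level (vs. right-handers 41.1% vs 32.7%; vs. left-handers 22.2% vs 16.3%), Chen has the higher rate every time. Pooled: 25.8% vs 29.6% — Moreno has the higher rate overall. The two comparisons disagree.

yes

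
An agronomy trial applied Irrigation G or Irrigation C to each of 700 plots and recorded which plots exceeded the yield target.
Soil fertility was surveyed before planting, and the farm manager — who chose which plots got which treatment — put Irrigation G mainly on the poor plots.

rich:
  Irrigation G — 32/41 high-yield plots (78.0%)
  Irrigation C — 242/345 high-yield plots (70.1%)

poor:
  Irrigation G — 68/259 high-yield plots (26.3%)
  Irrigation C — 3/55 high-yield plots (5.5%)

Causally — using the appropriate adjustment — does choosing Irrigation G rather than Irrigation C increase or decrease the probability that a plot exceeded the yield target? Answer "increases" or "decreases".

The stratified and pooled comparisons disagree (Irrigation G wins within each soil fertility; Irrigation C wins overall), so the answer turns on the causal role of soil fertility.
Since soil fertility is a pre-existing factor (not a product of the irrigation) and it affects the outcome on its own, it is a confounder. The stratified rates, not the pooled rate, identify the causal effect.
Within each level — rich: 78.0% vs 70.1%; poor: 26.3% vs 5.5% — Irrigation G is higher every time.

increases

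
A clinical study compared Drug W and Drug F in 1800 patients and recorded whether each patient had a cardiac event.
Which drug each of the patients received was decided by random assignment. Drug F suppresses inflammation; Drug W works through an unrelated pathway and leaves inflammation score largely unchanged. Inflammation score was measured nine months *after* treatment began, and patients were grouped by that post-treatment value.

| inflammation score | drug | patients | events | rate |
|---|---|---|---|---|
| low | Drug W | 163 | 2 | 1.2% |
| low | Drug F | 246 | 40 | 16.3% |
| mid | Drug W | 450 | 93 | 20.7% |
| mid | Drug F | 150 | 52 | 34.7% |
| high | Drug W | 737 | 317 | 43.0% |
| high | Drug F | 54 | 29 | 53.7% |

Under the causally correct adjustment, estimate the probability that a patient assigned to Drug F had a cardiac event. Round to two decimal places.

0.27

Inflammation score is recorded after the drug and is itself shifted by it — it sits on the causal path from drug to outcome. Conditioning on a mediator would strip out part of the effect we want; the pooled comparison gives the total causal effect.
So P(outcome | do(Drug F)) is just the pooled rate for Drug F: 121/450 = 0.269.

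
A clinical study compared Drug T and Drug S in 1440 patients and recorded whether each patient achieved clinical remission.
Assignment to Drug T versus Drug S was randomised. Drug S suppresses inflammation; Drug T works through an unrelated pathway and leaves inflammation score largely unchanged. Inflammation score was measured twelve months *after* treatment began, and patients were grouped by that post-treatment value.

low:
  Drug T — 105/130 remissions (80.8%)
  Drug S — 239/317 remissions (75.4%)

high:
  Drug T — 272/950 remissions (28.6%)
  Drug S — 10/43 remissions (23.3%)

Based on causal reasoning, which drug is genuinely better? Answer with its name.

Drug S

Inflammation score lies on the pathway drug → inflammation score → outcome, so adjusting for it blocks the indirect effect. For the total causal effect of drug, use the unadjusted pooled rates.
Pooled: Drug T 34.9% vs Drug S 69.2%; Drug S is higher overall.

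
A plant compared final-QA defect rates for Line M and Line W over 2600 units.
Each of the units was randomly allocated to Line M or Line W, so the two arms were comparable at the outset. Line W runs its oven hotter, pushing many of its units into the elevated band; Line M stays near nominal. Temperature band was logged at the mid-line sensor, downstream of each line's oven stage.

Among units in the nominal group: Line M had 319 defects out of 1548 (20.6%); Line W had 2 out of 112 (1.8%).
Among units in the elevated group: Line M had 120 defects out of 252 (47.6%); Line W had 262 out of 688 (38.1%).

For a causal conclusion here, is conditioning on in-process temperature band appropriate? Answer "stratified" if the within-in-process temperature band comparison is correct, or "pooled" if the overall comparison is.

pooled

Stratifying would compare lines among units the lines themselves sorted into in-process temperature band groups — a form of selection on an intermediate. The unconditioned pooled rates give the total causal effect.
Pooled: Line M 24.4% vs Line W 33.0%; Line M is lower overall.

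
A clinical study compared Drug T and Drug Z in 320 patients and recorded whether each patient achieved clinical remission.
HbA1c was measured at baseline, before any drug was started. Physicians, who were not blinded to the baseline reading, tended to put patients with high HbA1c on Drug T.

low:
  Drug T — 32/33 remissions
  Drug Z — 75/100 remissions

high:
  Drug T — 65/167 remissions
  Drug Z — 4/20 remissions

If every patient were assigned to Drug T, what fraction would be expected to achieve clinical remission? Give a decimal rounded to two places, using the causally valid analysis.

The imbalance in HbA1c arose from how patients were allocated, not from anything the drug did; and HbA1c independently affects the outcome. The pooled gap is confounded — condition on HbA1c.
Standardising Drug T to the population HbA1c mix: 0.416·32/33 + 0.584·65/167 = 0.630.

0.63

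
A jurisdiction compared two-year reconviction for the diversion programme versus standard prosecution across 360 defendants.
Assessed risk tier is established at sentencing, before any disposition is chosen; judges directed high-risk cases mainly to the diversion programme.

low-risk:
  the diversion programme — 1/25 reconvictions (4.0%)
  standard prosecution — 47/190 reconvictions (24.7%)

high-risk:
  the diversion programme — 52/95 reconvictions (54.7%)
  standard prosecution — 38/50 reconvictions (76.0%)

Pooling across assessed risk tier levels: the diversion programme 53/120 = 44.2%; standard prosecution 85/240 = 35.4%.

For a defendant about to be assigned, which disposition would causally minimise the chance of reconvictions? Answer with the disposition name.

Within every assessed risk tier level the diversion programme has the lower rate, yet pooled standard prosecution does — Simpson's reversal.
Nothing the disposition does changes assessed risk tier; the imbalance is an allocation artefact. With assessed risk tier also predicting the outcome, the pooled figure is confounded, and the within-stratum comparison is the causal one.
Within each level — low-risk: 4.0% vs 24.7%; high-risk: 54.7% vs 76.0% — the diversion programme is lower every time.

the diversion programme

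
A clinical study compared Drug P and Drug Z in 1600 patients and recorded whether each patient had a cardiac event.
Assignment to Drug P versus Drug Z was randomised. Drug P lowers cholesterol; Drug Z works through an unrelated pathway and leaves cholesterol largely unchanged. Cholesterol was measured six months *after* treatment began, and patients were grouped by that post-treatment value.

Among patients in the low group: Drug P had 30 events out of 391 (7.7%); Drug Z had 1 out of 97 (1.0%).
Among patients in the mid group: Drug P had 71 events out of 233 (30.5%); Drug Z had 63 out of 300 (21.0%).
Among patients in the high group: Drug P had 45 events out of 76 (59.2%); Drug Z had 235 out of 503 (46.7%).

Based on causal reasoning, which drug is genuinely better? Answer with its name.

Drug P

Drug Z is lower inside every cholesterol stratum but Drug P is lower in aggregate. Whether to stratify depends on how cholesterol relates to the drug.
Stratifying would compare drugs among patients the drugs themselves sorted into cholesterol groups — a form of selection on an intermediate. The unconditioned pooled rates give the total causal effect.
Pooled: Drug P 20.9% vs Drug Z 33.2%; Drug P is lower overall.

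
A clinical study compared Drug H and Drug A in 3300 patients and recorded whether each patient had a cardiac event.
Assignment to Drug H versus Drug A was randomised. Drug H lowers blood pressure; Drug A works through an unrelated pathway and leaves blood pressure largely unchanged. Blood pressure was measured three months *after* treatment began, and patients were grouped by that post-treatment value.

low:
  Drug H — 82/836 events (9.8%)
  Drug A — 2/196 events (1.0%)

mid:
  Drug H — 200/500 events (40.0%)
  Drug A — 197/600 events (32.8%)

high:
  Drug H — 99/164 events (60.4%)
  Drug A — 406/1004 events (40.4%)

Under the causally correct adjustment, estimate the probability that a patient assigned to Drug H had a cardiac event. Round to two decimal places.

The stratified and pooled comparisons disagree (Drug A wins within each blood pressure; Drug H wins overall), so the answer turns on the causal role of blood pressure.
Blood pressure lies on the pathway drug → blood pressure → outcome, so adjusting for it blocks the indirect effect. For the total causal effect of drug, use the unadjusted pooled rates.
So P(outcome | do(Drug H)) is just the pooled rate for Drug H: 381/1500 = 0.254.

0.25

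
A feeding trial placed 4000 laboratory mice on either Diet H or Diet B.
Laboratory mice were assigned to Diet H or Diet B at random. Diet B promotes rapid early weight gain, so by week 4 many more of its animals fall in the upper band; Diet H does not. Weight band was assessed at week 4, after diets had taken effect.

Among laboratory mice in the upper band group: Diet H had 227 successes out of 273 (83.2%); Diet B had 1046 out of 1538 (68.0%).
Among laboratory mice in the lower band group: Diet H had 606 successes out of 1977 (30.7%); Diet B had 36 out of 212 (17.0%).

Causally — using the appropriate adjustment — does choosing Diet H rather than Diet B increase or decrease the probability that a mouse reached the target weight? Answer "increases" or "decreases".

The stratified and pooled comparisons disagree (Diet H wins within each week-4 weight band; Diet B wins overall), so the answer turns on the causal role of week-4 weight band.
The distribution of week-4 weight band is itself part of what the diet does — it is an intermediate outcome. Holding it fixed would remove that part of the effect; the total effect is the pooled difference.
Pooled: Diet H 37.0% vs Diet B 61.8%; Diet B is higher overall.

decreases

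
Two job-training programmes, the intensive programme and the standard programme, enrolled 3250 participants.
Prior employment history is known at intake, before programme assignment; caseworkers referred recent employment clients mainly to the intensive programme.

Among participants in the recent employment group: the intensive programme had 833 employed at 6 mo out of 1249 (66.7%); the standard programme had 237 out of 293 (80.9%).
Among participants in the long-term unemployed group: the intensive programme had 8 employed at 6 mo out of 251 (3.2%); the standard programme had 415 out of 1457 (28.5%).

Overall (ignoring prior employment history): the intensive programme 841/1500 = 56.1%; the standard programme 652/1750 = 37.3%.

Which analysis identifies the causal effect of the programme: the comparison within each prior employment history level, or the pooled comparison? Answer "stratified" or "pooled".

stratified

the standard programme is higher inside every prior employment history stratum but the intensive programme is higher in aggregate. Whether to stratify depends on how prior employment history relates to the programme.
Prior employment history satisfies the back-door criterion: it is not a descendant of the programme, and it blocks the spurious path from programme to outcome. Adjusting for it (i.e., using the within-prior employment history rates) gives the causal effect.
Within each level — recent employment: 66.7% vs 80.9%; long-term unemployed: 3.2% vs 28.5% — the standard programme is higher every time.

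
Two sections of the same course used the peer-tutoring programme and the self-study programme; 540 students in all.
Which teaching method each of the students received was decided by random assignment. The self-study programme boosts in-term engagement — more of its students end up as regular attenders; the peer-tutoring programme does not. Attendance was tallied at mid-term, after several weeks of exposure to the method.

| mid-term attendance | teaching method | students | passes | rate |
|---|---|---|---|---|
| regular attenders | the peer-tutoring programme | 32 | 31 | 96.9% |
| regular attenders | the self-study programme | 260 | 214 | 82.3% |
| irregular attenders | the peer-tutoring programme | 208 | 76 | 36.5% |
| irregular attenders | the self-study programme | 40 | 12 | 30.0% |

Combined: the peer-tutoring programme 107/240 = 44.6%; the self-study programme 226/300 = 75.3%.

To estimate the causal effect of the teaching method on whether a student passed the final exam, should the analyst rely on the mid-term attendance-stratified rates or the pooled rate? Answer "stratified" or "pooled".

pooled

The mid-term attendance-specific comparison favours the peer-tutoring programme throughout, but the pooled figures favour the self-study programme. The question is whether to condition on mid-term attendance.
Mid-term attendance lies on the pathway teaching method → mid-term attendance → outcome, so adjusting for it blocks the indirect effect. For the total causal effect of teaching method, use the unadjusted pooled rates.
Pooled: the peer-tutoring programme 44.6% vs the self-study programme 75.3%; the self-study programme is higher overall.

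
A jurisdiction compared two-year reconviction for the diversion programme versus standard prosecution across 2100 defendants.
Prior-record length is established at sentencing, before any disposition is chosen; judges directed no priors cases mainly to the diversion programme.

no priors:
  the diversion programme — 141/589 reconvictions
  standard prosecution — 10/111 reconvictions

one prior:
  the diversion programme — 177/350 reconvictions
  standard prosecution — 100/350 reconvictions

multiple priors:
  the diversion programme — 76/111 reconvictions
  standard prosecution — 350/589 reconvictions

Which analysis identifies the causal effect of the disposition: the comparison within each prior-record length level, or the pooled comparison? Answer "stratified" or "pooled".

Prior-record length is set before the disposition has any effect — it is not caused by the disposition — and it independently drives the outcome. That makes it a confounder, so the causal comparison is within prior-record length levels.
Within each level — no priors: 23.9% vs 9.0%; one prior: 50.6% vs 28.6%; multiple priors: 68.5% vs 59.4% — standard prosecution is lower every time.

stratified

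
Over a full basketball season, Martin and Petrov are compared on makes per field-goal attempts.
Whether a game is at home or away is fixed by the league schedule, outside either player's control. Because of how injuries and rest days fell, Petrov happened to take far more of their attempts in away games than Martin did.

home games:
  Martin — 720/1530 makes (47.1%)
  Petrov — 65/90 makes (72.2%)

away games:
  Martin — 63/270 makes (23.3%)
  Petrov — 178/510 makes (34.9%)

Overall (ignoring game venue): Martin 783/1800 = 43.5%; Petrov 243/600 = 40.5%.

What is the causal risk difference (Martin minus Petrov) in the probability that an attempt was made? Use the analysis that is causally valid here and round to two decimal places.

-0.21

Game venue satisfies the back-door criterion: it is not a descendant of the player, and it blocks the spurious path from player to outcome. Adjusting for it (i.e., using the within-game venue rates) gives the causal effect.
Adjusting over the population distribution of game venue: 0.675·(0.471−0.722) + 0.325·(0.233−0.349) = -0.207.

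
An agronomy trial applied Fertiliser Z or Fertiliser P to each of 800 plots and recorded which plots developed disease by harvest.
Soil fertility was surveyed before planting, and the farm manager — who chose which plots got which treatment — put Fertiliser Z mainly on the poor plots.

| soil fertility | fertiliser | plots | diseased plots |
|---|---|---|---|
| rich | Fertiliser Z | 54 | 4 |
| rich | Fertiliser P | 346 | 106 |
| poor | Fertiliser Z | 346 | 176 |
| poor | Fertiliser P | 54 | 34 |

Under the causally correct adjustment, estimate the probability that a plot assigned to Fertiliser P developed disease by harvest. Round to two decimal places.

0.47

Since soil fertility is a pre-existing factor (not a product of the fertiliser) and it affects the outcome on its own, it is a confounder. The stratified rates, not the pooled rate, identify the causal effect.
Standardising Fertiliser P to the population soil fertility mix: 0.500·106/346 + 0.500·34/54 = 0.468.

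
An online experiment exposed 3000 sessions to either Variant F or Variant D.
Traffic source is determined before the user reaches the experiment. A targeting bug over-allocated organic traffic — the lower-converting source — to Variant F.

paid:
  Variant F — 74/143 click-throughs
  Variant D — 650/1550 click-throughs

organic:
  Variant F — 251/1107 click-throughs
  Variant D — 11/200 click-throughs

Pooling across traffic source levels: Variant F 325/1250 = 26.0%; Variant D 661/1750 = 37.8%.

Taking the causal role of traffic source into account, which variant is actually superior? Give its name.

Variant F

Within every traffic source level Variant F has the higher rate, yet pooled Variant D does — Simpson's reversal.
Here traffic source is a common cause — it drives both which variant a case falls under and the outcome. The crude comparison mixes populations; the stratum-specific rates are the causally relevant ones.
Within each level — paid: 51.7% vs 41.9%; organic: 22.7% vs 5.5% — Variant F is higher every time.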